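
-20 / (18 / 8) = -80 / 9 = -8.89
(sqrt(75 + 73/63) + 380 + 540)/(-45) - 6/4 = -395/18 - sqrt(33586)/945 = -22.14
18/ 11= 1.64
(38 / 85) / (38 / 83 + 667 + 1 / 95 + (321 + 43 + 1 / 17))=59926 / 138271061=0.00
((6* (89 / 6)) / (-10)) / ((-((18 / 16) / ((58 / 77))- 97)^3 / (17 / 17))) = -0.00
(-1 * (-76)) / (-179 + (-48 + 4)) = -76 / 223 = -0.34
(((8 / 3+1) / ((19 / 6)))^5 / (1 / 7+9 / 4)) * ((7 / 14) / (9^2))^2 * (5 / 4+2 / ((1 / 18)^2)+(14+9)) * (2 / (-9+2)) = -6929058224 / 1088460931113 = -0.01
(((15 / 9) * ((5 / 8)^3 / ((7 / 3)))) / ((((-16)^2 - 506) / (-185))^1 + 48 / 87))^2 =449737890625 / 53560852086784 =0.01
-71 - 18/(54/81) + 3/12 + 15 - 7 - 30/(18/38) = -1837/12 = -153.08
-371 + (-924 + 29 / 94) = -121701 / 94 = -1294.69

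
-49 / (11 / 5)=-245 / 11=-22.27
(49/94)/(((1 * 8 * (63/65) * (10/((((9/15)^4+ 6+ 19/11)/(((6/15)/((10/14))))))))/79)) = 866788/116325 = 7.45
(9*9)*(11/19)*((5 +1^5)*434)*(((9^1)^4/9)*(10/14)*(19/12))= 100678545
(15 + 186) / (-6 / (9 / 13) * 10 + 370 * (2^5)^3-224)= 603 / 36371548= 0.00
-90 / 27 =-10 / 3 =-3.33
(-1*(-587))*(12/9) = 2348/3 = 782.67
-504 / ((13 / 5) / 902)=-2273040 / 13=-174849.23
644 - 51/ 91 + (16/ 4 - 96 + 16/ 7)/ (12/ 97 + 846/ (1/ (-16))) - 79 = 16860174157/ 29870295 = 564.45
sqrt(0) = 0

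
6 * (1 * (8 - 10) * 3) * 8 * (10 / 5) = -576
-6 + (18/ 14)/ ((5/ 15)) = -2.14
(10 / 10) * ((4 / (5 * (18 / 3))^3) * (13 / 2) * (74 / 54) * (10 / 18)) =481 / 656100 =0.00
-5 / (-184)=5 / 184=0.03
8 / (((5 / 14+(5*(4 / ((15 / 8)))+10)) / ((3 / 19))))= 1008 / 16777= 0.06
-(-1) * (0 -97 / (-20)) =97 / 20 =4.85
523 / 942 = 0.56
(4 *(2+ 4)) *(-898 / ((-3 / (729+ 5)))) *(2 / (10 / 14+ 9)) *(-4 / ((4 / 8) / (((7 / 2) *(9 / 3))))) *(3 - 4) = 1550278464 / 17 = 91192850.82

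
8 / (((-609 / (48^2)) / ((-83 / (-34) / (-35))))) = 254976 / 120785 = 2.11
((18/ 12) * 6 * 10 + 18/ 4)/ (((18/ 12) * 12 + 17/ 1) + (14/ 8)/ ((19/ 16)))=57/ 22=2.59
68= 68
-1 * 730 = -730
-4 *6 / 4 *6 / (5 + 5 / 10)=-6.55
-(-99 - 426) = 525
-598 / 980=-0.61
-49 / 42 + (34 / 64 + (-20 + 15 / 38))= -36919 / 1824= -20.24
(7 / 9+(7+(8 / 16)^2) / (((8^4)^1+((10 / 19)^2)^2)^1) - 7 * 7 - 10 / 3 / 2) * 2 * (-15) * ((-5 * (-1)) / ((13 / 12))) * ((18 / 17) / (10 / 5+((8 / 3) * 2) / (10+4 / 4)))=7118194810480875 / 2418402718888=2943.35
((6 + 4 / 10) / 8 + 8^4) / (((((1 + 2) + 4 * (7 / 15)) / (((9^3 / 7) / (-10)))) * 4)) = -11199627 / 5110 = -2191.71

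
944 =944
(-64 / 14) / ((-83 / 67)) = 2144 / 581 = 3.69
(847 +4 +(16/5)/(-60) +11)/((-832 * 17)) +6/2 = 1558877/530400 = 2.94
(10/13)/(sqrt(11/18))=30 * sqrt(22)/143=0.98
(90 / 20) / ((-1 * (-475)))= 9 / 950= 0.01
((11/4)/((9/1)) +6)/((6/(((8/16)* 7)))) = 1589/432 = 3.68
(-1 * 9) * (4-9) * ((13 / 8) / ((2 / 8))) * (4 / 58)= 585 / 29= 20.17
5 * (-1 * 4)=-20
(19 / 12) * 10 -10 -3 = 2.83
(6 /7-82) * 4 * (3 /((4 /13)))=-22152 /7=-3164.57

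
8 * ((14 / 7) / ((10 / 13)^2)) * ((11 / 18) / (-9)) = -3718 / 2025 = -1.84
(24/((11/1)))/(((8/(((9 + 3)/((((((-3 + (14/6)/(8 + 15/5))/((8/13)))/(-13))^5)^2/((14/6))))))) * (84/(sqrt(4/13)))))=285152160165599232 * sqrt(13)/538544645777437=1909.09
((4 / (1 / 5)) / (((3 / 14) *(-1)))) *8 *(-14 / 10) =3136 / 3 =1045.33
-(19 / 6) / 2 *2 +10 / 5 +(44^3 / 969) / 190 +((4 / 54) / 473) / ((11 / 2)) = -6069048817 / 8621318970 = -0.70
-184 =-184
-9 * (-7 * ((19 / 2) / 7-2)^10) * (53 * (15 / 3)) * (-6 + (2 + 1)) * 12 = -74843827167465 / 10330523392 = -7244.92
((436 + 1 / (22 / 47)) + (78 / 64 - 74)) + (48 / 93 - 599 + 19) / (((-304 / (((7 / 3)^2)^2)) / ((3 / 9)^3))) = 367.45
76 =76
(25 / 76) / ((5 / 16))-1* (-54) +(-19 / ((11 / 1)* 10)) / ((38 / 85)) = 45701 / 836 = 54.67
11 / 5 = 2.20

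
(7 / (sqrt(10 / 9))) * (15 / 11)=63 * sqrt(10) / 22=9.06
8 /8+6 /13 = 19 /13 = 1.46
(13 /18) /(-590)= -13 /10620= -0.00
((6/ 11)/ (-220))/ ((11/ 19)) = -57/ 13310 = -0.00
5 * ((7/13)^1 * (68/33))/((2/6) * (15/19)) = 9044/429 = 21.08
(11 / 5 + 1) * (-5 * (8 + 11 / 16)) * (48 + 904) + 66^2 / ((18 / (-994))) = -372876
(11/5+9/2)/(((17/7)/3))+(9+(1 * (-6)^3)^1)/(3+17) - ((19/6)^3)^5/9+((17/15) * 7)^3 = -32255423677659510034399/8992287830016000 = -3587009.70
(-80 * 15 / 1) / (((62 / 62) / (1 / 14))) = -85.71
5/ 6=0.83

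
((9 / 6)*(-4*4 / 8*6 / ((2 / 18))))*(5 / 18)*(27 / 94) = -1215 / 94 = -12.93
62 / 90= 31 / 45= 0.69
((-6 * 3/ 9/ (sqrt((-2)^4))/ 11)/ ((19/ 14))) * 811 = -5677/ 209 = -27.16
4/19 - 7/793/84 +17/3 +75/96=9630833/1446432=6.66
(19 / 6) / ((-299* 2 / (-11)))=209 / 3588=0.06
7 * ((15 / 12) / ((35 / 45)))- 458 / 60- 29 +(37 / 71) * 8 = -90373 / 4260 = -21.21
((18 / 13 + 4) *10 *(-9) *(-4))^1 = 25200 / 13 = 1938.46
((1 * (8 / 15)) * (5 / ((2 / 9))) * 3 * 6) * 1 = 216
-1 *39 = -39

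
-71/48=-1.48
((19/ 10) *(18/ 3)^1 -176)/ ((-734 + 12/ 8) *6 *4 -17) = 823/ 87985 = 0.01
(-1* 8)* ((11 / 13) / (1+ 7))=-11 / 13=-0.85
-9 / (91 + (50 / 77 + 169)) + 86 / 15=7625 / 1338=5.70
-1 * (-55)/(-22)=-5/2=-2.50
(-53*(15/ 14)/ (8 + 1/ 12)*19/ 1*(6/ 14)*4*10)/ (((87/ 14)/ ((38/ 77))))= -181.71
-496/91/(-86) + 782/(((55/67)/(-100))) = -4100351712/43043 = -95261.75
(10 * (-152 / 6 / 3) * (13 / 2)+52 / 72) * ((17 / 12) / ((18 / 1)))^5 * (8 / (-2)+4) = 0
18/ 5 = 3.60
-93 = -93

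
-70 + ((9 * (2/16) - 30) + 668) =4553/8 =569.12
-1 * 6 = -6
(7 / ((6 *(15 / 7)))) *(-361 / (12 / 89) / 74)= -19.70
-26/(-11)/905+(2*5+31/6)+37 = 3116071/59730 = 52.17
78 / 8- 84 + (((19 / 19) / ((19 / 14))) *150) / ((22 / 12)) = -11673 / 836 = -13.96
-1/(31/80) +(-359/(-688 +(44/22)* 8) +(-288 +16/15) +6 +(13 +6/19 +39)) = -152164403/659680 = -230.66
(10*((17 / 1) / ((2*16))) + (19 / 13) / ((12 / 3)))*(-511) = -603491 / 208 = -2901.40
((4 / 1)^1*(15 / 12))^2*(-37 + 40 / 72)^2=33204.94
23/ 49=0.47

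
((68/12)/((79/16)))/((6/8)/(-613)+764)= 666944/443978025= 0.00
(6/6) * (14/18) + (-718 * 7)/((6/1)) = -7532/9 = -836.89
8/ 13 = 0.62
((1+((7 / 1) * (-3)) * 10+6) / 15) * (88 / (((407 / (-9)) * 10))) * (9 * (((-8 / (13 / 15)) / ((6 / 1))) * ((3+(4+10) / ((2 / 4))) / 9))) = -302064 / 2405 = -125.60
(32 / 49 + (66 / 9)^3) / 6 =261308 / 3969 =65.84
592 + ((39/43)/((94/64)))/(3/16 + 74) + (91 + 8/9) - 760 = -1643085283/21590343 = -76.10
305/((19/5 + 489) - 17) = 25/39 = 0.64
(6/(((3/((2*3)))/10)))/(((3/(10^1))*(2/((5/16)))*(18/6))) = 125/6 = 20.83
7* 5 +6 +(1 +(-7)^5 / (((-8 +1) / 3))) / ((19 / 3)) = 22391 / 19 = 1178.47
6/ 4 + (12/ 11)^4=85395/ 29282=2.92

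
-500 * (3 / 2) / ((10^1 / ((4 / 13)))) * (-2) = 600 / 13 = 46.15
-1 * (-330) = 330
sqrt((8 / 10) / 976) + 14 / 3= sqrt(305) / 610 + 14 / 3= 4.70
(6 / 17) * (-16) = -96 / 17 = -5.65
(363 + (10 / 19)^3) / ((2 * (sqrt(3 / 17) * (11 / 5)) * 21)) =9.36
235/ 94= 5/ 2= 2.50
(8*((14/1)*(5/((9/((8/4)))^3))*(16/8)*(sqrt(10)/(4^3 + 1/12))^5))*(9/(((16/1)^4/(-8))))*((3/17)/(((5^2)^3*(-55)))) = 8064*sqrt(10)/31430647132035476875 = 0.00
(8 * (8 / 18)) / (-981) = -32 / 8829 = -0.00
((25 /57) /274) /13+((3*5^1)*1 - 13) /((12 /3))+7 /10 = 1218329 /1015170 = 1.20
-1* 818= -818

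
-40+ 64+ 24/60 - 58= -33.60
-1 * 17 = -17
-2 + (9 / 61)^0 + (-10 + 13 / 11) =-108 / 11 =-9.82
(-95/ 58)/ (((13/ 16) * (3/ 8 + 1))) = -6080/ 4147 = -1.47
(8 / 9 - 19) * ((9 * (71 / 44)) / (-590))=11573 / 25960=0.45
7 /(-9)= -7 /9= -0.78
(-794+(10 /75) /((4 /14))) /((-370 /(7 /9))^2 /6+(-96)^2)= -583247 /34496010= -0.02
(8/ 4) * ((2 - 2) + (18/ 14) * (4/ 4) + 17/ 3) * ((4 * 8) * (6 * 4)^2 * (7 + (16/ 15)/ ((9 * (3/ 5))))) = 348643328/ 189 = 1844673.69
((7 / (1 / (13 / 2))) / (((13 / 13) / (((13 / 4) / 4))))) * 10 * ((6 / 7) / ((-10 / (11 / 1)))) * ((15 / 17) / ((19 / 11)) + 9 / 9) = -340197 / 646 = -526.62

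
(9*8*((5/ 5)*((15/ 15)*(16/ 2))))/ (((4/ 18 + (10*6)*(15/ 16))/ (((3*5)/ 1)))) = 153.00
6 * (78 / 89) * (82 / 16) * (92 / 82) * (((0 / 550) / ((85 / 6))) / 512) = 0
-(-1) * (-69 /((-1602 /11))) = 253 /534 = 0.47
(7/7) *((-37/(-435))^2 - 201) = -38032856/189225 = -200.99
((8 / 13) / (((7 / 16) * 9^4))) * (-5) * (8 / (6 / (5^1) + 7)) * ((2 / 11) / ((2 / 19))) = -0.00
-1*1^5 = -1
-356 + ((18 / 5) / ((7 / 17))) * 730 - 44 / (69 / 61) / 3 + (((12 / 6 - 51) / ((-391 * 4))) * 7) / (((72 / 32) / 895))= 50091665 / 8211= 6100.56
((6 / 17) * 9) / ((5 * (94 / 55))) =297 / 799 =0.37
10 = 10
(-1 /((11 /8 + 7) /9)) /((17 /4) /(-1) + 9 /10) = 1440 /4489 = 0.32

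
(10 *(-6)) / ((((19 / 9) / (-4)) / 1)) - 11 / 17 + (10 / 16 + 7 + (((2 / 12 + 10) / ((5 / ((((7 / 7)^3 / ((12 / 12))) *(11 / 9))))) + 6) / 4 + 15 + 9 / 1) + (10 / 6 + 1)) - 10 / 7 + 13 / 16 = 726869747 / 4883760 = 148.83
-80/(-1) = 80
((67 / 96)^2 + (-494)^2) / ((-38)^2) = 2249040265 / 13307904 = 169.00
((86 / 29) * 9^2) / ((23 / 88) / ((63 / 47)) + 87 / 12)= 32.26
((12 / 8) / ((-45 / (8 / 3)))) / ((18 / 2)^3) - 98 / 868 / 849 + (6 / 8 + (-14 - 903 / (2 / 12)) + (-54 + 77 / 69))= -145205839305389 / 26477440380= -5484.13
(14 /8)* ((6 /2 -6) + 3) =0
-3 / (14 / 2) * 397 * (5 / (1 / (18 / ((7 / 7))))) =-107190 / 7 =-15312.86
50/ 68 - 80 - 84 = -5551/ 34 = -163.26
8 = 8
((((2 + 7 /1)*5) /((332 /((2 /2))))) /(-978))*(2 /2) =-15 /108232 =-0.00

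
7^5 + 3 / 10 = 16807.30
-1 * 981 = -981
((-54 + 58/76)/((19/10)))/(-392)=0.07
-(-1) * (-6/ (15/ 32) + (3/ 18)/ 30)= -2303/ 180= -12.79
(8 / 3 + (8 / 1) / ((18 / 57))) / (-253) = -28 / 253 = -0.11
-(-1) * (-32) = -32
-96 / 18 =-16 / 3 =-5.33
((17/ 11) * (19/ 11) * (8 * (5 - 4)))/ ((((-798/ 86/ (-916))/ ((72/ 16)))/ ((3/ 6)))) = 4017576/ 847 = 4743.30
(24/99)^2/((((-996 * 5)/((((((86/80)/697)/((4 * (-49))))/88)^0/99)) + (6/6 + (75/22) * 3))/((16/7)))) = -0.00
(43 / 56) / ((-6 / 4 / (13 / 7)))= -559 / 588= -0.95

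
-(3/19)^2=-9/361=-0.02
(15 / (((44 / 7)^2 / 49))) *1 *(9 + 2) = 36015 / 176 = 204.63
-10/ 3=-3.33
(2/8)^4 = 1/256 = 0.00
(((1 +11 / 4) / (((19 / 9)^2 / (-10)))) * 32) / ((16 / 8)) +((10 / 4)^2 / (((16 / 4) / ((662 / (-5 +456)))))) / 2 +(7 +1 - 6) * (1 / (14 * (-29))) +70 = -33571091991 / 528810128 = -63.48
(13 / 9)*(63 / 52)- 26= -97 / 4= -24.25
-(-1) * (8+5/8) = 69/8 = 8.62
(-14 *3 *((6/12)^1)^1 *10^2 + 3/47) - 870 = -2969.94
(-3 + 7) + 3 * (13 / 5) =59 / 5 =11.80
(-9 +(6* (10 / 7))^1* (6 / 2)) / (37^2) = 117 / 9583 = 0.01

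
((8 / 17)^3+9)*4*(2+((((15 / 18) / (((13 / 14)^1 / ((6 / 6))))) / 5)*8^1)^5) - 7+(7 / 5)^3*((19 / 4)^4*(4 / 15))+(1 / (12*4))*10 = 11717131607747837587 / 17730859587480000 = 660.83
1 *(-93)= -93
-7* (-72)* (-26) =-13104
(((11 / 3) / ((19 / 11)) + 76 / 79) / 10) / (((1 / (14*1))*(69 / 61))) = 3.82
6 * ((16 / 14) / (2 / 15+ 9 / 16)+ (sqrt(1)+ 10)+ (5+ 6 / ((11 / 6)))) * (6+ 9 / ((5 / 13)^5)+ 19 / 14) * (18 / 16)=85513994107407 / 562581250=152002.92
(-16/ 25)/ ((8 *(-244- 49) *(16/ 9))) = 9/ 58600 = 0.00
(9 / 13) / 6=3 / 26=0.12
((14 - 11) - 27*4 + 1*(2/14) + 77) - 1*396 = -2967/7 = -423.86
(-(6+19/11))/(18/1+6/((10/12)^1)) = -425/1386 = -0.31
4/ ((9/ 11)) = 44/ 9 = 4.89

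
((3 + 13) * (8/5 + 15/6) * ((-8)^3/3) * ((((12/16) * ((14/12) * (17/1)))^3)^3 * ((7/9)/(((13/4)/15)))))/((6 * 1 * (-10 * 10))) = 1373423737616724232873/575078400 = 2388237390965.69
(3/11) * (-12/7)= -36/77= -0.47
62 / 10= 31 / 5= 6.20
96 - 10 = 86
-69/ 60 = -23/ 20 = -1.15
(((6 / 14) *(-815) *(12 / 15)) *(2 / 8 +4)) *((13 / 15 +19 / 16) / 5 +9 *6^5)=-232712162903 / 2800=-83111486.75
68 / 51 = 4 / 3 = 1.33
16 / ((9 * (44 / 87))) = 116 / 33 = 3.52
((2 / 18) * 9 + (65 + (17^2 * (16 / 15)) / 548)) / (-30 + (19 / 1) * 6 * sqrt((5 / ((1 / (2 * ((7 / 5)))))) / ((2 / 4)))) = 68393 / 12432339 + 2598934 * sqrt(7) / 62161695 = 0.12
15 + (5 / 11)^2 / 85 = 30860 / 2057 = 15.00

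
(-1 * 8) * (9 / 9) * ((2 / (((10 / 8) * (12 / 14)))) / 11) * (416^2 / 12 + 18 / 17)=-164761408 / 8415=-19579.49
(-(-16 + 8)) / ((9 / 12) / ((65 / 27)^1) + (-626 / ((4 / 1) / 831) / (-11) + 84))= 22880 / 34054521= 0.00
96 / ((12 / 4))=32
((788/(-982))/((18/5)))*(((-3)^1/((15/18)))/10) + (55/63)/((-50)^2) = 1246501/15466500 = 0.08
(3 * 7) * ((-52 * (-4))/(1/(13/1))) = 56784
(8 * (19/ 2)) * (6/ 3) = 152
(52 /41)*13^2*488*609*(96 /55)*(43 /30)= 1796865627648 /11275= 159367239.70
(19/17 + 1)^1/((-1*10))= -18/85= -0.21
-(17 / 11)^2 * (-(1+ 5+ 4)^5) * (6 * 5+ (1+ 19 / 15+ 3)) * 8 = 67385564.74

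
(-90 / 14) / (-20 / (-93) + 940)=-837 / 122416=-0.01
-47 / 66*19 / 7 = -893 / 462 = -1.93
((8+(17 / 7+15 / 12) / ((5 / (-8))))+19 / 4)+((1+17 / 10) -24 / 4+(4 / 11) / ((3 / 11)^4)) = 69.29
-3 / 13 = -0.23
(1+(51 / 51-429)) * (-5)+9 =2144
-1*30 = -30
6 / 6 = 1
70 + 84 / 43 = 3094 / 43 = 71.95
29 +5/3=92/3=30.67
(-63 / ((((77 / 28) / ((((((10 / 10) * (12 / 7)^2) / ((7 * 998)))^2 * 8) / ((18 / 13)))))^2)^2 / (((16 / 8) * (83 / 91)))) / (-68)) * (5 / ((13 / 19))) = 43258432694336649953280 / 183306129473316966836485534379805004114061377697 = 0.00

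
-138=-138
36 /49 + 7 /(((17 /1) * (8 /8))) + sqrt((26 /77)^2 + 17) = 955 /833 + sqrt(101469) /77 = 5.28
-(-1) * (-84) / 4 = -21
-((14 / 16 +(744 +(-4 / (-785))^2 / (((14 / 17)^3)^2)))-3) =-430277191848513 / 579986040200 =-741.88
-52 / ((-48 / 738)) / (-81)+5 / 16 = -4129 / 432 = -9.56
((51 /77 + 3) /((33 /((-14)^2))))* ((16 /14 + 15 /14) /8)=1457 /242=6.02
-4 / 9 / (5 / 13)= -52 / 45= -1.16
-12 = -12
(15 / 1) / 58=15 / 58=0.26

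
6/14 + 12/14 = 9/7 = 1.29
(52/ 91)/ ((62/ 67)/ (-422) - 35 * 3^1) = -14137/ 2597728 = -0.01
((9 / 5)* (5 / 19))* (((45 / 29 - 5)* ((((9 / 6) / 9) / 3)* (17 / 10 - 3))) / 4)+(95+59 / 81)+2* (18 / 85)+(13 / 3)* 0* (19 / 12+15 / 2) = 1459508749 / 15174540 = 96.18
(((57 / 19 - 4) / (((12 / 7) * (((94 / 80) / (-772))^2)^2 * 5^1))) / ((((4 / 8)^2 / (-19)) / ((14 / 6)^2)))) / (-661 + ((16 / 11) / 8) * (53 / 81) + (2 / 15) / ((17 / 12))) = -3324449566695120568320000 / 244202157101657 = -13613514336.45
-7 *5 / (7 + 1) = -35 / 8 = -4.38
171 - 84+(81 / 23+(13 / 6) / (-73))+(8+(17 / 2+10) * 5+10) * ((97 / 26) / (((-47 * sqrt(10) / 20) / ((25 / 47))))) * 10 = 911617 / 10074 - 206125 * sqrt(10) / 2209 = -204.58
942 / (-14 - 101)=-942 / 115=-8.19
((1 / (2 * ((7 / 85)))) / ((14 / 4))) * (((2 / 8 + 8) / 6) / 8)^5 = 0.00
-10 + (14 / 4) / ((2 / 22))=57 / 2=28.50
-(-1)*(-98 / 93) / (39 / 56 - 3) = 5488 / 11997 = 0.46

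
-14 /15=-0.93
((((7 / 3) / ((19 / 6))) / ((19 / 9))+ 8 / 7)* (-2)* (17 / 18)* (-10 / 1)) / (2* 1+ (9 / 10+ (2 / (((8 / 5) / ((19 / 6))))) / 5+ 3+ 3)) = 25636000 / 8816703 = 2.91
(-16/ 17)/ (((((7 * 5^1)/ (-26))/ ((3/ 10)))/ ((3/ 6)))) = 312/ 2975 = 0.10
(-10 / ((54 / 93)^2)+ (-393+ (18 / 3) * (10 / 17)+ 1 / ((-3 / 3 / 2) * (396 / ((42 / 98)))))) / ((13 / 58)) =-198272014 / 106029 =-1869.98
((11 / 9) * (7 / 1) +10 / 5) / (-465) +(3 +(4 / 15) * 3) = 15808 / 4185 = 3.78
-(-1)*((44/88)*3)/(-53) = -3/106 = -0.03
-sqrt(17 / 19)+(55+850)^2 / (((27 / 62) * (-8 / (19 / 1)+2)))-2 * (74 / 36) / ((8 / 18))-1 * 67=385899875 / 324-sqrt(323) / 19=1191048.05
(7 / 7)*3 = 3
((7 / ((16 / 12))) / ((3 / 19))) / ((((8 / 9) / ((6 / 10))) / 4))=3591 / 40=89.78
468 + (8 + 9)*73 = 1709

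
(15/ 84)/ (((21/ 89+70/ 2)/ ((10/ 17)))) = 2225/ 746368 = 0.00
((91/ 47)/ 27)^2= 8281/ 1610361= 0.01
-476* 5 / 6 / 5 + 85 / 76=-17833 / 228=-78.21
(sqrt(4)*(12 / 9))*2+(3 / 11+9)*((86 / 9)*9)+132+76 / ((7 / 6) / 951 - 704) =123902629768 / 132561561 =934.68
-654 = -654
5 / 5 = 1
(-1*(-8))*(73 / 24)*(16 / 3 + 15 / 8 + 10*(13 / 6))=5621 / 8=702.62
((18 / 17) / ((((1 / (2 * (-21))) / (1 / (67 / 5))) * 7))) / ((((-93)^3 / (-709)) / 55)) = -779900 / 33931949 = -0.02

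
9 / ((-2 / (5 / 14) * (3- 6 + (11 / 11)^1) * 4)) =45 / 224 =0.20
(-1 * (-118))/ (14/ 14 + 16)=118/ 17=6.94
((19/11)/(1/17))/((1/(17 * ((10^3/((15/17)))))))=18669400/33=565739.39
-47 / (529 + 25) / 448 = -47 / 248192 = -0.00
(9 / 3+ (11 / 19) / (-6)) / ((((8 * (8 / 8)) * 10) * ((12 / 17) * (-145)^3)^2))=95659 / 12205774546920000000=0.00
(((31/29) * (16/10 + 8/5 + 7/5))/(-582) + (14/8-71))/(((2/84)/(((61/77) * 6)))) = -2139167703/154715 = -13826.50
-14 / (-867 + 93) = 0.02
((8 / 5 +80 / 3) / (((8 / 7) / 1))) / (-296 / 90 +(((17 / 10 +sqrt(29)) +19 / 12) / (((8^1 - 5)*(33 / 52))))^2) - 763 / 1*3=-402848846601209736 / 175589503266839 +217906273985400*sqrt(29) / 175589503266839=-2287.58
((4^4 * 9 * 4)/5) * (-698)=-6432768/5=-1286553.60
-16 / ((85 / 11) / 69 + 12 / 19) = -230736 / 10723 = -21.52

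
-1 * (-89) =89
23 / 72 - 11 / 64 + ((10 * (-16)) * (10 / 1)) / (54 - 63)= 177.93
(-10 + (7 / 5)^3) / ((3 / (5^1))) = -907 / 75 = -12.09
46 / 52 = 23 / 26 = 0.88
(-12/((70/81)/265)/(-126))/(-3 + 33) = 477/490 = 0.97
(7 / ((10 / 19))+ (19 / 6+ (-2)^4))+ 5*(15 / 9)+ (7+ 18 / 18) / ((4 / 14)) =344 / 5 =68.80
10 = 10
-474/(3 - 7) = 118.50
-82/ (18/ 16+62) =-656/ 505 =-1.30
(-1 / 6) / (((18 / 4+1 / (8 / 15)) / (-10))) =40 / 153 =0.26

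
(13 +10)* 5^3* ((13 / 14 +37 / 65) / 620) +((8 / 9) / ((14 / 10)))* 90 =64.09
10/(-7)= -1.43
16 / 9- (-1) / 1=25 / 9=2.78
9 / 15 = 3 / 5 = 0.60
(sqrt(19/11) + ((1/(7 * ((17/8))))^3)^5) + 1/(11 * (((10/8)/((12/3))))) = 217432472072345453648754351762544/747424122748687490265547736138945 + sqrt(209)/11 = 1.61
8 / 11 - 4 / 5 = -4 / 55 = -0.07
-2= -2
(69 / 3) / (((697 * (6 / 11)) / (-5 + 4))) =-253 / 4182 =-0.06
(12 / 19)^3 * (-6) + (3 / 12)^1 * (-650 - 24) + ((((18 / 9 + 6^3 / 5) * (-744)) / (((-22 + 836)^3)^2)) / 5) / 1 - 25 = -607977745861904745925281 / 3117649284113866569100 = -195.01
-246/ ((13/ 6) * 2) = -738/ 13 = -56.77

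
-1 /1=-1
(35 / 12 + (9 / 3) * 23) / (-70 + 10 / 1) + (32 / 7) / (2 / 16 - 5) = -139973 / 65520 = -2.14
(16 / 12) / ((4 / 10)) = 10 / 3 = 3.33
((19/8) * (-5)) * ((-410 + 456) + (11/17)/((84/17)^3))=-2590418485/4741632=-546.31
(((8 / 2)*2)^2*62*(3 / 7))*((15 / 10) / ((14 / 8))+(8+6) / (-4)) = -4494.37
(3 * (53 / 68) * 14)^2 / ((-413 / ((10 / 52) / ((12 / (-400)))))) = 7373625 / 443326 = 16.63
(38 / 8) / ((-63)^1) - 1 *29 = -7327 / 252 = -29.08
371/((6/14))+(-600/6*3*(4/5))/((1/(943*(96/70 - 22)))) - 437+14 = 98051120/21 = 4669100.95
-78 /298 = -39 /149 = -0.26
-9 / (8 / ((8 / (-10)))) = 9 / 10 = 0.90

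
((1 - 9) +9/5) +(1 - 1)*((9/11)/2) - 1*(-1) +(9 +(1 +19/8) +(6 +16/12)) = 1741/120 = 14.51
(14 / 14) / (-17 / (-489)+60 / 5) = 489 / 5885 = 0.08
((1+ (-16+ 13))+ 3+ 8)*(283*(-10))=-25470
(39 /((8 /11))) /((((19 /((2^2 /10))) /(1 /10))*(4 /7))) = 3003 /15200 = 0.20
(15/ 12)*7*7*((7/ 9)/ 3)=1715/ 108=15.88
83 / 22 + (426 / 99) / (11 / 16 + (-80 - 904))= 3912973 / 1038378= 3.77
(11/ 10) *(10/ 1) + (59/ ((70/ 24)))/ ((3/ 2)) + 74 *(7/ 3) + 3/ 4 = 83119/ 420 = 197.90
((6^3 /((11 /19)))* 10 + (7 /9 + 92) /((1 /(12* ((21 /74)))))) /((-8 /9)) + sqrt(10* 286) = -7411815 /1628 + 2* sqrt(715) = -4499.23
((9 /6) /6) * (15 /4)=0.94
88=88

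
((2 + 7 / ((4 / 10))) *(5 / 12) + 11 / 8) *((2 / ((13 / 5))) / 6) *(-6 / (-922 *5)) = 19 / 11986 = 0.00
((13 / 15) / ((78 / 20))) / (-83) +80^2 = 4780798 / 747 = 6400.00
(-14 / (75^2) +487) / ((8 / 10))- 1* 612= -14639 / 4500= -3.25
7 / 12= 0.58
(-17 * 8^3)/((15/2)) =-17408/15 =-1160.53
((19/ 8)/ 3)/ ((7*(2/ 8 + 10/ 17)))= 17/ 126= 0.13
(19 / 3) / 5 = 19 / 15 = 1.27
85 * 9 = 765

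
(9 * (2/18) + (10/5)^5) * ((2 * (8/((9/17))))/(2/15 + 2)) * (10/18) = 4675/18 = 259.72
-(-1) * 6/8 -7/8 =-1/8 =-0.12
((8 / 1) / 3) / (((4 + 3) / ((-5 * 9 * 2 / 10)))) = -24 / 7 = -3.43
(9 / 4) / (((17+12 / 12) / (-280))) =-35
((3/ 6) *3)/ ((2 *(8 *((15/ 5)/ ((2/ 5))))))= 0.01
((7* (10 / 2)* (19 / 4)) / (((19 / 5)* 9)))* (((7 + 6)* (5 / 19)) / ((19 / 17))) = 193375 / 12996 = 14.88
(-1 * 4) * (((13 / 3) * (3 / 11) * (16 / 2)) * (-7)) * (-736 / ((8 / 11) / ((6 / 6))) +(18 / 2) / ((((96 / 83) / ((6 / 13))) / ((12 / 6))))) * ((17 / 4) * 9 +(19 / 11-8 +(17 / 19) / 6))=-58939713511 / 6897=-8545702.99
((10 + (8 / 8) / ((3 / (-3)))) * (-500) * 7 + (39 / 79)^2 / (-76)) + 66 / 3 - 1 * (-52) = -14905856137 / 474316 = -31426.00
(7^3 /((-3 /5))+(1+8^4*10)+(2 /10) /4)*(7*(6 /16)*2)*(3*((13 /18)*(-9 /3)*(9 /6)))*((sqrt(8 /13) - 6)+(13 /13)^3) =8715331.05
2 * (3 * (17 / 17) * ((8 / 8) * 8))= 48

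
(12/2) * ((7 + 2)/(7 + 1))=27/4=6.75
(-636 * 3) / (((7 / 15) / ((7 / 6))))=-4770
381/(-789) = -127/263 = -0.48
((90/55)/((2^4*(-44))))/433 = -9/1676576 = -0.00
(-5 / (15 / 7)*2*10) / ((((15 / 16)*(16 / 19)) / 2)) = -1064 / 9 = -118.22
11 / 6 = 1.83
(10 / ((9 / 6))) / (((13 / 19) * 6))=190 / 117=1.62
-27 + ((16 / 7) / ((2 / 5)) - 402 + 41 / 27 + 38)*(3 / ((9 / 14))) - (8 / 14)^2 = -6716501 / 3969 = -1692.24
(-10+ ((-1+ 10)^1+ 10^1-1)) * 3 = 24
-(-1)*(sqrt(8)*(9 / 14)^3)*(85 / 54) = 2295*sqrt(2) / 2744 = 1.18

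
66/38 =33/19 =1.74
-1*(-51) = 51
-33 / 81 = -11 / 27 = -0.41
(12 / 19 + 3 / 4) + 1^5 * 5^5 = 237605 / 76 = 3126.38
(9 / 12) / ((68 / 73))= 219 / 272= 0.81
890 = 890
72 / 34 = 36 / 17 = 2.12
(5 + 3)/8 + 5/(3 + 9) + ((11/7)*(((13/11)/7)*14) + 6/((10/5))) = 683/84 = 8.13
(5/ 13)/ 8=5/ 104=0.05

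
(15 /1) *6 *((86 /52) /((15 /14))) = 1806 /13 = 138.92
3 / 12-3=-11 / 4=-2.75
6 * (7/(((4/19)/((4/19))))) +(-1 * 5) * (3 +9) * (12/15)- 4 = -10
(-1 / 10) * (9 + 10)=-19 / 10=-1.90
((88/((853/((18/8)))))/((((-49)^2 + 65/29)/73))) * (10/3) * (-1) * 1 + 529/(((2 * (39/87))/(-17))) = -7752076243187/772836766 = -10030.68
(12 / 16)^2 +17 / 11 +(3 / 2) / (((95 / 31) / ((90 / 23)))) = 309439 / 76912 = 4.02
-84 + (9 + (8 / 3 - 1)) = -73.33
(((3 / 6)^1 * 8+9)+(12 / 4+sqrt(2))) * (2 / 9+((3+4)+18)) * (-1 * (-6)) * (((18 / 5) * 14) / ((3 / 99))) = 1258488 * sqrt(2) / 5+20135808 / 5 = 4383115.76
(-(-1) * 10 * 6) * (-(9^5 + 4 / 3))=-3543020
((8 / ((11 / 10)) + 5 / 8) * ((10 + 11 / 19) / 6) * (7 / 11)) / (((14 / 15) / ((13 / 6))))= 3026725 / 147136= 20.57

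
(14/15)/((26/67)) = 469/195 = 2.41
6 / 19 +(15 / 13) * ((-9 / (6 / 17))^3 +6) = -37791231 / 1976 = -19125.12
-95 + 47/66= -6223/66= -94.29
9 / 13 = 0.69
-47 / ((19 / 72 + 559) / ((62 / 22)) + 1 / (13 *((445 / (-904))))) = -606869640 / 2560372817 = -0.24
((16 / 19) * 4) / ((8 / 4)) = 32 / 19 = 1.68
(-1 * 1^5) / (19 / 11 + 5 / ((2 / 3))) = -22 / 203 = -0.11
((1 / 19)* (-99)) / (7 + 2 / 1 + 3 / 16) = -528 / 931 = -0.57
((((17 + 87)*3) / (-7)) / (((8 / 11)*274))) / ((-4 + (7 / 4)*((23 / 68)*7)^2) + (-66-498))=120224 / 300029863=0.00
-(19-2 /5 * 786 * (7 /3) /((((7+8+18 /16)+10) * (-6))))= -23.68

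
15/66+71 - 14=1259/22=57.23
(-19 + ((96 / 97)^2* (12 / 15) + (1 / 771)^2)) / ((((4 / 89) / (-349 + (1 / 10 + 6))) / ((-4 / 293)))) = -8637140090192637 / 4552158175325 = -1897.37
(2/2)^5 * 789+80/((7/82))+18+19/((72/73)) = 888757/504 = 1763.41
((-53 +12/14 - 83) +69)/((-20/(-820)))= -18983/7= -2711.86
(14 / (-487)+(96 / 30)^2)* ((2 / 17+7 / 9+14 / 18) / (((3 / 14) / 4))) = 1782280192 / 5588325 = 318.93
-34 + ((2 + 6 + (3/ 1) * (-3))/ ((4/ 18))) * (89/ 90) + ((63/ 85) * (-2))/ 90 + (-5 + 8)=-60293/ 1700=-35.47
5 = 5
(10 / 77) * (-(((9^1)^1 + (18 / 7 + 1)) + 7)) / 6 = -685 / 1617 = -0.42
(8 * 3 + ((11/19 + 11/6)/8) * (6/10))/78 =7351/23712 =0.31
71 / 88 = 0.81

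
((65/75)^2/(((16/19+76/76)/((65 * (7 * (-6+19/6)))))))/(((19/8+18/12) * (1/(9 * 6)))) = -5677048/775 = -7325.22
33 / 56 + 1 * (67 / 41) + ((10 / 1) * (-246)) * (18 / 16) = -6349075 / 2296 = -2765.28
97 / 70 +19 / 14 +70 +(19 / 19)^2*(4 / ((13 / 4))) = 33658 / 455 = 73.97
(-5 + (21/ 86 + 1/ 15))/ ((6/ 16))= -24196/ 1935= -12.50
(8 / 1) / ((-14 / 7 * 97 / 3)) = -12 / 97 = -0.12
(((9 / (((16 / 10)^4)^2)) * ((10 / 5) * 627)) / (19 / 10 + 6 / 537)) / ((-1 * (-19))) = 9439453125 / 1304428544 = 7.24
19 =19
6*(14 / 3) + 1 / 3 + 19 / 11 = 992 / 33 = 30.06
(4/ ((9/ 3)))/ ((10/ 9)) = 6/ 5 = 1.20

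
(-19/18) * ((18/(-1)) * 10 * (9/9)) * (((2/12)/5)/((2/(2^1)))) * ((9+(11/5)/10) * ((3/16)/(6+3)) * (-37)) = -324083/7200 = -45.01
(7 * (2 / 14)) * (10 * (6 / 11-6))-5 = -655 / 11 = -59.55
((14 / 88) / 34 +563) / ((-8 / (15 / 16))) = -12633825 / 191488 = -65.98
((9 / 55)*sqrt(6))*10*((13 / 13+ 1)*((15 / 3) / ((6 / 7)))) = 210*sqrt(6) / 11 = 46.76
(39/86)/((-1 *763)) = -39/65618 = -0.00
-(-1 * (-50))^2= -2500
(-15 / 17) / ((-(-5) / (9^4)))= -19683 / 17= -1157.82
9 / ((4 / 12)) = 27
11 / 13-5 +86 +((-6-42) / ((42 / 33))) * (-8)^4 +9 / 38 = -154395.63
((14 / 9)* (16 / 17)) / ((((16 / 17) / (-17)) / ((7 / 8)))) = -833 / 36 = -23.14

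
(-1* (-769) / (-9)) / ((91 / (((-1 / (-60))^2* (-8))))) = 769 / 368550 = 0.00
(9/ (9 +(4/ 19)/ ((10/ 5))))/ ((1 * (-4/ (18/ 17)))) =-1539/ 5882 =-0.26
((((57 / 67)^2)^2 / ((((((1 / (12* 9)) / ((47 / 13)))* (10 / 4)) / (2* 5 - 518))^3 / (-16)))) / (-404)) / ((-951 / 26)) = 3861127288251603003178745856 / 13629394567329125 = 283294116196.99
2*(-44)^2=3872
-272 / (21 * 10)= -136 / 105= -1.30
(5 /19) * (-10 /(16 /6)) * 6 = -225 /38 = -5.92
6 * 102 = 612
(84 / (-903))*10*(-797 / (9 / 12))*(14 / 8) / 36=55790 / 1161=48.05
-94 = -94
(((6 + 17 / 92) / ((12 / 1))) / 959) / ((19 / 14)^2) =3983 / 13650132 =0.00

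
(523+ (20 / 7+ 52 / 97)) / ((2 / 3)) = 1072263 / 1358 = 789.59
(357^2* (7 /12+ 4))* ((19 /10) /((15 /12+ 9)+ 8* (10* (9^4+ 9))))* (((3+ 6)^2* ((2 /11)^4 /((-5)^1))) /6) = -5127948 /823043815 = -0.01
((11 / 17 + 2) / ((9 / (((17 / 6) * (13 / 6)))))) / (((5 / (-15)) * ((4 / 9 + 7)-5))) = -195 / 88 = -2.22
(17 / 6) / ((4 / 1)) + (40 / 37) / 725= 91397 / 128760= 0.71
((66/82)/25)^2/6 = 363/2101250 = 0.00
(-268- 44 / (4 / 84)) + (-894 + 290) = -1796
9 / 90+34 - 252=-2179 / 10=-217.90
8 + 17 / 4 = 49 / 4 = 12.25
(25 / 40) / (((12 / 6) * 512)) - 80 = -655355 / 8192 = -80.00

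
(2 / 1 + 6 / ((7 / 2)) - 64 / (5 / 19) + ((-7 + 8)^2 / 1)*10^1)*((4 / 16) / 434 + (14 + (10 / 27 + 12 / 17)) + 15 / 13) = -168801402548 / 45319365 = -3724.71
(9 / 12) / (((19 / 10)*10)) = 3 / 76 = 0.04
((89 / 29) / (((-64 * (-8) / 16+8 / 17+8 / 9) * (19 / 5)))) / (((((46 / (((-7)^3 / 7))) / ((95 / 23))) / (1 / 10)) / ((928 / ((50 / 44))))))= -667233 / 76705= -8.70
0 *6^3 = 0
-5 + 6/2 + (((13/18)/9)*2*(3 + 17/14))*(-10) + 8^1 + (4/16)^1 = -1165/2268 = -0.51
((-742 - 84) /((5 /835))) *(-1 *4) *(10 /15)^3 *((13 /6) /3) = 28691936 /243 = 118073.81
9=9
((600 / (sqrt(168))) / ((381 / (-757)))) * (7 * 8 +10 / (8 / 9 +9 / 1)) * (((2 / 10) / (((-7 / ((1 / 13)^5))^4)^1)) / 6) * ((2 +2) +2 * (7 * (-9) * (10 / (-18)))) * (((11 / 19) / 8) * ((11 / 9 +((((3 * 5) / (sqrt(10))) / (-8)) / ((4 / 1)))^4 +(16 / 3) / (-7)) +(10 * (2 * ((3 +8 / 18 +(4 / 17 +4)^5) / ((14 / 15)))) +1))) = -0.00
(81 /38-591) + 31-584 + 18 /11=-476617 /418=-1140.23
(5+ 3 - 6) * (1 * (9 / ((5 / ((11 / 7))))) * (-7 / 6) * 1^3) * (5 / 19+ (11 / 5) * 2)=-14619 / 475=-30.78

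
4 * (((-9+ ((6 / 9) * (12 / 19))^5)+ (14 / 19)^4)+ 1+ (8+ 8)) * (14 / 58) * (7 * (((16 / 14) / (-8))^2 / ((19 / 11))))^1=905144416 / 1364330549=0.66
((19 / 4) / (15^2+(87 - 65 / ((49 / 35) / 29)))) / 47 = -133 / 1361308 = -0.00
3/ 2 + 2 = 7/ 2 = 3.50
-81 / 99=-9 / 11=-0.82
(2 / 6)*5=5 / 3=1.67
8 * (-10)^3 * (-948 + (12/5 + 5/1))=7524800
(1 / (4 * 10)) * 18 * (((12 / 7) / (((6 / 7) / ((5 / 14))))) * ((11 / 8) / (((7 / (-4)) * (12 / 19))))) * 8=-627 / 196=-3.20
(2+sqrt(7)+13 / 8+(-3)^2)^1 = sqrt(7)+101 / 8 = 15.27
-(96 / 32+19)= -22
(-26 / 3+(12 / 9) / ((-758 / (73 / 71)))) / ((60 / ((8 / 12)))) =-23326 / 242181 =-0.10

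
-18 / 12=-3 / 2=-1.50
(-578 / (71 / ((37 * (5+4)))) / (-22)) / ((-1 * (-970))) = 96237 / 757570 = 0.13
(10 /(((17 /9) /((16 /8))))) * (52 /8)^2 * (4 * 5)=152100 /17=8947.06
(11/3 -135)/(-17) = 394/51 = 7.73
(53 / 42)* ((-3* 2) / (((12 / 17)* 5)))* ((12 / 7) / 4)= -901 / 980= -0.92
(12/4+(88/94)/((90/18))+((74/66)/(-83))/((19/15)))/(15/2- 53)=-25898856/370965595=-0.07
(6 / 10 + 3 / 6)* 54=297 / 5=59.40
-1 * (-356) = 356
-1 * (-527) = 527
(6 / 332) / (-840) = -1 / 46480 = -0.00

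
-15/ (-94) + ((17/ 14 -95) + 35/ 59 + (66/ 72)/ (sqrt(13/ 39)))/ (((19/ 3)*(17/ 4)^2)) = -139643367/ 213171602 + 44*sqrt(3)/ 5491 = -0.64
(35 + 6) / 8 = 5.12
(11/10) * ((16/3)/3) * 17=1496/45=33.24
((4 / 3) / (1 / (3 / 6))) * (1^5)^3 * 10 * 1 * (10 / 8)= 25 / 3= 8.33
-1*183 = -183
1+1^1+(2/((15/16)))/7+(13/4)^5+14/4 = 39609893/107520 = 368.40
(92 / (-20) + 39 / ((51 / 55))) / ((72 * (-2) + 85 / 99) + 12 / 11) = -315216 / 1195355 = -0.26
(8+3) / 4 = 11 / 4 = 2.75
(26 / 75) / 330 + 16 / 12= 16513 / 12375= 1.33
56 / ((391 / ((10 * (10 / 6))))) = 2.39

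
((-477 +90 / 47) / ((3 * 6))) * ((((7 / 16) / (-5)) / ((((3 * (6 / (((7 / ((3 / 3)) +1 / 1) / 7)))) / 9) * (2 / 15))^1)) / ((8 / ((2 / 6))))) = 2481 / 6016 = 0.41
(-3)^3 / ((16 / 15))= -405 / 16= -25.31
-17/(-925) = 17/925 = 0.02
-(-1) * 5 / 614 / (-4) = -5 / 2456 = -0.00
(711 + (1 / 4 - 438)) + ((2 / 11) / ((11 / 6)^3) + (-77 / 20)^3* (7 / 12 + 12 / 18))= 18922845947 / 93702400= 201.95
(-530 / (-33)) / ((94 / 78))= 6890 / 517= 13.33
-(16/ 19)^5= -1048576/ 2476099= -0.42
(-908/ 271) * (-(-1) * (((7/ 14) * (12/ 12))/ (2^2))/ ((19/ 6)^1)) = -681/ 5149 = -0.13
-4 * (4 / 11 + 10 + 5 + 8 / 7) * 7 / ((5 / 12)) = -61008 / 55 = -1109.24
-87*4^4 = -22272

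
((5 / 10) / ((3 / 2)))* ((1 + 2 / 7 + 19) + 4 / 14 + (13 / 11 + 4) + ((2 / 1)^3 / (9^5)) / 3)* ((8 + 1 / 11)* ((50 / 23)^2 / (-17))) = -3398282327500 / 176001036057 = -19.31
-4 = -4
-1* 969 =-969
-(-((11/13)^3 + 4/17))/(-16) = -31415/597584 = -0.05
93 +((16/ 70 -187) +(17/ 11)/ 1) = -35507/ 385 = -92.23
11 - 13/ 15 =152/ 15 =10.13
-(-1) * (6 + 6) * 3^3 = 324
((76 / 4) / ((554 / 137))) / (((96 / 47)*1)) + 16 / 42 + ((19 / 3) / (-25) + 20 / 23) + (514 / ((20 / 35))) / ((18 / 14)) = 451405672919 / 642196800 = 702.91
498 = 498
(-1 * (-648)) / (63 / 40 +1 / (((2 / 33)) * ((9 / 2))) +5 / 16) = 155520 / 1333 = 116.67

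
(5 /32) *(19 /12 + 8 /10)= 143 /384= 0.37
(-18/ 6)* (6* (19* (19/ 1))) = -6498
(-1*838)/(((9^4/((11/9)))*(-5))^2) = -101398/87169610025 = -0.00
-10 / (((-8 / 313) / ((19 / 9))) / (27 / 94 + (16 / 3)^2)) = 722768645 / 30456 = 23731.57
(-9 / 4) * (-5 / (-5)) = -9 / 4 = -2.25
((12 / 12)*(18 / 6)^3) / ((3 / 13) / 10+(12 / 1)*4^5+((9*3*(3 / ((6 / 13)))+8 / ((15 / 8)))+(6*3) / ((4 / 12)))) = 5265 / 2441749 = 0.00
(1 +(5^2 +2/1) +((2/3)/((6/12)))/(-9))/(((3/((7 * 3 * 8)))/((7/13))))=294784/351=839.84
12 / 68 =3 / 17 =0.18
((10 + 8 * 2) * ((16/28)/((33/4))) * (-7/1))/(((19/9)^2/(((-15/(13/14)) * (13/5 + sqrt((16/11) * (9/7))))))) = 311040 * sqrt(77)/43681 + 471744/3971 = 181.28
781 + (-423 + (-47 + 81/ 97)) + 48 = 34904/ 97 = 359.84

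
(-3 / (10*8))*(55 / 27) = -11 / 144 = -0.08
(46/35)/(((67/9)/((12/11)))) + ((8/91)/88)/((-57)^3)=11960504377/62101694655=0.19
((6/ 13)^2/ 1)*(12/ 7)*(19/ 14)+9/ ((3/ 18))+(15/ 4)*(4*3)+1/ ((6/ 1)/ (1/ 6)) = 29669509/ 298116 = 99.52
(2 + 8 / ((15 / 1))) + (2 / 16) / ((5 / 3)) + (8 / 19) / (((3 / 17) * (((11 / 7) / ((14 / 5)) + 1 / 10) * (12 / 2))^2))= 2.76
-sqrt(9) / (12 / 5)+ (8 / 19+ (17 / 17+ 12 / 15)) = 0.97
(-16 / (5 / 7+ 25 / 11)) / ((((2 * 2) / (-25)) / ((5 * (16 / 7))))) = 8800 / 23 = 382.61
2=2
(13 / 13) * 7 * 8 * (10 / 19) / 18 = 280 / 171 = 1.64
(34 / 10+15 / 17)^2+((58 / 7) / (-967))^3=41093799220989864 / 2240842814550025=18.34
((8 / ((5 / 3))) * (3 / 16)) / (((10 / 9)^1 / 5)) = 81 / 20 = 4.05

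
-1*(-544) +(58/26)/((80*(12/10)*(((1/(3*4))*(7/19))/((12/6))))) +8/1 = 201479/364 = 553.51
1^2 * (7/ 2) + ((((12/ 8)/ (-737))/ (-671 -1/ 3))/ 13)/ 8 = 1080583513/ 308738144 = 3.50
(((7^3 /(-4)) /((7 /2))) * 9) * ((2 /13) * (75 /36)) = -3675 /52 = -70.67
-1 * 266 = -266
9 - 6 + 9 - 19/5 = 41/5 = 8.20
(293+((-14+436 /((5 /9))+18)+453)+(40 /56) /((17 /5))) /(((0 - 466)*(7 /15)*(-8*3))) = 913331 /3105424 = 0.29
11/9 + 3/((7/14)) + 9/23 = 1576/207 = 7.61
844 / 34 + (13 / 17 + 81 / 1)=1812 / 17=106.59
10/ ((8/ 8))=10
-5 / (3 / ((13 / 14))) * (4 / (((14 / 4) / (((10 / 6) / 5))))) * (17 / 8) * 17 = -21.30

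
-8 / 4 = -2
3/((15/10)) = 2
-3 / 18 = -1 / 6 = -0.17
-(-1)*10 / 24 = 5 / 12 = 0.42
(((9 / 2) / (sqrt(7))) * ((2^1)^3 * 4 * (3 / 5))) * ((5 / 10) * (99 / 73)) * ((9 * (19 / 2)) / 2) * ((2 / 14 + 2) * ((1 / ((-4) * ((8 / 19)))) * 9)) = -234483579 * sqrt(7) / 57232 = -10839.83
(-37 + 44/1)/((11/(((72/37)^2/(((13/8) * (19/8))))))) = 2322432/3719573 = 0.62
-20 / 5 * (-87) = 348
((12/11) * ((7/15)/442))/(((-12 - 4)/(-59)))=413/97240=0.00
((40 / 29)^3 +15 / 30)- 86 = -4042519 / 48778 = -82.88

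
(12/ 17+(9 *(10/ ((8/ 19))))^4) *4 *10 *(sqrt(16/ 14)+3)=45423791818485 *sqrt(14)/ 1904+136271375455455/ 544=339763697629.73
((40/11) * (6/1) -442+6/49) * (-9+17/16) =7188581/2156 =3334.22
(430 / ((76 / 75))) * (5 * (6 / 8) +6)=628875 / 152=4137.34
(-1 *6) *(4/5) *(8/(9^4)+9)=-472456/10935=-43.21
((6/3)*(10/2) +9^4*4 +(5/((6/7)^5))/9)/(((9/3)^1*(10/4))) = 1837443971/524880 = 3500.69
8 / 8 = 1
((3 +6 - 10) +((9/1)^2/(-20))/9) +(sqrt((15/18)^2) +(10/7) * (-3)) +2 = -1219/420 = -2.90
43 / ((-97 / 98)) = -4214 / 97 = -43.44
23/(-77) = -23/77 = -0.30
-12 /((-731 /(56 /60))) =56 /3655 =0.02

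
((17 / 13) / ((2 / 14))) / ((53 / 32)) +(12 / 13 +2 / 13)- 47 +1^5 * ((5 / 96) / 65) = -2671915 / 66144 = -40.40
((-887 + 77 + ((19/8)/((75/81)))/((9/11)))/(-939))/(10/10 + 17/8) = 53791/195625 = 0.27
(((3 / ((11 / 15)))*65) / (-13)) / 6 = -75 / 22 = -3.41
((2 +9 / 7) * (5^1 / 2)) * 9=73.93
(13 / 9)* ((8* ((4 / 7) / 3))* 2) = 832 / 189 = 4.40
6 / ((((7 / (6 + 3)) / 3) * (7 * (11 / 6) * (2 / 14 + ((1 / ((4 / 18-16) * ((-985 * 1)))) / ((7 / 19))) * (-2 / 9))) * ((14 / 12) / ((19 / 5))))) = 41.13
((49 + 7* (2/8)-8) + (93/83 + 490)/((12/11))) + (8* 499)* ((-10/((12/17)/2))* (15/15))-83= -9353828/83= -112696.72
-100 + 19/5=-481/5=-96.20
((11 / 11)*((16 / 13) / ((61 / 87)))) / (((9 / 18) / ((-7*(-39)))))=58464 / 61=958.43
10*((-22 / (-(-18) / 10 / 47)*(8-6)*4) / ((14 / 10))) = -2068000 / 63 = -32825.40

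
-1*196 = -196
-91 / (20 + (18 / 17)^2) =-3757 / 872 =-4.31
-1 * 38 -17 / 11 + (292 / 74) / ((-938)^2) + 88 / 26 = -84168946055 / 2327627302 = -36.16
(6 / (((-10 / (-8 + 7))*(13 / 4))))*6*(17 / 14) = 612 / 455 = 1.35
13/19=0.68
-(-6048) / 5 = 6048 / 5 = 1209.60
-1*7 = -7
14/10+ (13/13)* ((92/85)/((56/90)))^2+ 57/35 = 428683/70805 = 6.05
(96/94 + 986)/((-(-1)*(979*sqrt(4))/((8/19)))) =185560/874247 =0.21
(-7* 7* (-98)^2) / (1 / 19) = -8941324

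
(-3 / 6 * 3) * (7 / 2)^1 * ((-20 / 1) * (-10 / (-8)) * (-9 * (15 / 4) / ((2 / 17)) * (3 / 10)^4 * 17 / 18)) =-288.04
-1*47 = -47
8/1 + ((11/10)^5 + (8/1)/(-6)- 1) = 2183153/300000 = 7.28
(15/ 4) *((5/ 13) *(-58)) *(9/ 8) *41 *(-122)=48957075/ 104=470741.11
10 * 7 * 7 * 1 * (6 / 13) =2940 / 13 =226.15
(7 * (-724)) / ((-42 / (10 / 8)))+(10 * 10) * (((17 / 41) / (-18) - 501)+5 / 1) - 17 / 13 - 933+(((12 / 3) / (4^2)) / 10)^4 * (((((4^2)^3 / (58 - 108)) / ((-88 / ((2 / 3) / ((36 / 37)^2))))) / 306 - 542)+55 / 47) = -33037212755903986904471 / 655685274816000000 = -50385.78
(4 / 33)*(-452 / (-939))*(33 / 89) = 1808 / 83571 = 0.02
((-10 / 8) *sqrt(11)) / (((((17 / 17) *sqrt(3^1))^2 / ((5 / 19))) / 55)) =-1375 *sqrt(11) / 228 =-20.00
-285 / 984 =-95 / 328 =-0.29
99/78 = 33/26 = 1.27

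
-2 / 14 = -1 / 7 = -0.14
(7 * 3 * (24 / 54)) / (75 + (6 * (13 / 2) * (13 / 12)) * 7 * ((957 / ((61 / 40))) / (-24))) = -6832 / 5605755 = -0.00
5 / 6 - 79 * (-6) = 2849 / 6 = 474.83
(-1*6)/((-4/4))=6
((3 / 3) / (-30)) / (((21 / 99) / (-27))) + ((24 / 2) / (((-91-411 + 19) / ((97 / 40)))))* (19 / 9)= 29818 / 7245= 4.12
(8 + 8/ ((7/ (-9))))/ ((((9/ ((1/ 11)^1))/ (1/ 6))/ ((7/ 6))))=-4/ 891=-0.00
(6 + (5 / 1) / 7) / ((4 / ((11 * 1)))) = 517 / 28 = 18.46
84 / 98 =6 / 7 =0.86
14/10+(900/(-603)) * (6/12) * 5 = -781/335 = -2.33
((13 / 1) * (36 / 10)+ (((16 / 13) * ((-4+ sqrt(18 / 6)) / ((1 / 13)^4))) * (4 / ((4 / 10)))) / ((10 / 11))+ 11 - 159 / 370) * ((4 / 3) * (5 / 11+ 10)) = -8774551106 / 407+ 16169920 * sqrt(3) / 3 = -12223385.96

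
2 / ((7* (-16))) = -0.02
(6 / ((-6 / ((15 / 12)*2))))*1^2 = -5 / 2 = -2.50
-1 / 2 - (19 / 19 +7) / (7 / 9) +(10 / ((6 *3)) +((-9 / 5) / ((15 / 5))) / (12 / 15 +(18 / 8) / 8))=-235093 / 21798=-10.79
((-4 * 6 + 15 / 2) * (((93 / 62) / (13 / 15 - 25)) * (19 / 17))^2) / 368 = -24123825 / 111494331904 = -0.00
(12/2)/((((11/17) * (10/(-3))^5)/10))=-12393/55000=-0.23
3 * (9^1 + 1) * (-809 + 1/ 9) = -72800/ 3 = -24266.67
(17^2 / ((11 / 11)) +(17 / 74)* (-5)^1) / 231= 3043 / 2442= 1.25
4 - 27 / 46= 157 / 46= 3.41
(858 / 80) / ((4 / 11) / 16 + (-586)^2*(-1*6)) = -4719 / 906565430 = -0.00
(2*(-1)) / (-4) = 1 / 2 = 0.50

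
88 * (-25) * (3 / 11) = -600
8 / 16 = 1 / 2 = 0.50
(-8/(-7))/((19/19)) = 8/7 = 1.14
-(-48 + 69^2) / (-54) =1571 / 18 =87.28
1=1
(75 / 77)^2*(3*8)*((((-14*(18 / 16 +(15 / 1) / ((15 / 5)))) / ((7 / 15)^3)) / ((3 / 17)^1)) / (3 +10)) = -645468750 / 77077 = -8374.34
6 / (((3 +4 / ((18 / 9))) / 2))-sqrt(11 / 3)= 12 / 5-sqrt(33) / 3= 0.49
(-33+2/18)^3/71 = -25934336/51759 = -501.06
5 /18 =0.28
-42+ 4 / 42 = -880 / 21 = -41.90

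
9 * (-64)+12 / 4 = -573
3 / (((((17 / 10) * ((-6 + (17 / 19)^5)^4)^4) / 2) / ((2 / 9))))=79863450058580265435624828500806684445601858895572354925105709210537616995073133011599722071405823296040 / 57579944707910609462652256926451070365251536364173468626763808840358537320261863066890015986758276423215893137955891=0.00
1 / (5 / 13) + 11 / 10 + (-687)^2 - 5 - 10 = 4719577 / 10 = 471957.70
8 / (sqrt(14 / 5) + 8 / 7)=-1120 / 183 + 196 * sqrt(70) / 183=2.84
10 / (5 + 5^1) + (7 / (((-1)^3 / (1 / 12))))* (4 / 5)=8 / 15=0.53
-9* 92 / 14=-414 / 7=-59.14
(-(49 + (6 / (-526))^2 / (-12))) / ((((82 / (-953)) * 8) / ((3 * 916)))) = 8875996247031 / 45374864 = 195614.83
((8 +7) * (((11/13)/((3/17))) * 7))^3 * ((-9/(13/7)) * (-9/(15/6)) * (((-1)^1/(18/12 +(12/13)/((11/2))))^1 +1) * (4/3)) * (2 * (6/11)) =1962863766309600/1513733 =1296704086.06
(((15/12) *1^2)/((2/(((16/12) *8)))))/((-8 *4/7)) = -35/24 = -1.46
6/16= 3/8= 0.38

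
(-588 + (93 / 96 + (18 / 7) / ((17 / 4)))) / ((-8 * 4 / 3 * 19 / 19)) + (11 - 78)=-1465019 / 121856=-12.02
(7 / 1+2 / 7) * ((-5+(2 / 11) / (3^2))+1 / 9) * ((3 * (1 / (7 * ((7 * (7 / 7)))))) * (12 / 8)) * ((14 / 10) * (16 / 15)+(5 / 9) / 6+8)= -53019277 / 1697850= -31.23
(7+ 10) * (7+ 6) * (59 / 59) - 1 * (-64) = 285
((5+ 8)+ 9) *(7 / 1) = 154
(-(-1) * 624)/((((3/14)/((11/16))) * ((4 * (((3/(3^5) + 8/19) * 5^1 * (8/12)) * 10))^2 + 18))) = 1939818699/3252997291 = 0.60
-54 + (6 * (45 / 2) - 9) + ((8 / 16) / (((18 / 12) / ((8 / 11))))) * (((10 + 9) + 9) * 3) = 92.36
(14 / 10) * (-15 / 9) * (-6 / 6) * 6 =14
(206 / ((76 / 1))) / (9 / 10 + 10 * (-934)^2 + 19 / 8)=2060 / 6629908089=0.00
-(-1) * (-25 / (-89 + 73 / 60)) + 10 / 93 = 0.39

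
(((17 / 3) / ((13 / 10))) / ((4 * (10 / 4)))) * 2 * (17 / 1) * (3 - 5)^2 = 2312 / 39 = 59.28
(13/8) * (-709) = -9217/8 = -1152.12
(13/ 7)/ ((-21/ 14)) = -1.24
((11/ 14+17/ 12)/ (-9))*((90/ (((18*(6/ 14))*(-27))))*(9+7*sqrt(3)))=925/ 972+6475*sqrt(3)/ 8748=2.23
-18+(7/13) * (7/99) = -23117/1287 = -17.96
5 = 5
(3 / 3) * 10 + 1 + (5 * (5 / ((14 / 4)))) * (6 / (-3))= -23 / 7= -3.29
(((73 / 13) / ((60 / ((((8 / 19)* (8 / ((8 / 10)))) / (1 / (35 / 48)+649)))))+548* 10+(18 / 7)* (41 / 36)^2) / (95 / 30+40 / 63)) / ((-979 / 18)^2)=1258597485280701 / 2581233831641179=0.49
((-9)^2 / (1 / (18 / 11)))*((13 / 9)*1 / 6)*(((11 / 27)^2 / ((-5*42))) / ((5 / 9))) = -143 / 3150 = -0.05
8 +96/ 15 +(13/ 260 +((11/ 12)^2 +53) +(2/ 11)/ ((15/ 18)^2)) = 2714663/ 39600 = 68.55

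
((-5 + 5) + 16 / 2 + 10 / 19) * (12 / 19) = 1944 / 361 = 5.39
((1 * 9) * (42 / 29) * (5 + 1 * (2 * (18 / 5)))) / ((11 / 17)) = 245.76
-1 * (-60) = 60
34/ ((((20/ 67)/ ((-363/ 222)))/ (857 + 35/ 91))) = -768065287/ 4810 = -159680.93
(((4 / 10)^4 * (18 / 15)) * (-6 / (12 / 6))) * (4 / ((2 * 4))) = -144 / 3125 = -0.05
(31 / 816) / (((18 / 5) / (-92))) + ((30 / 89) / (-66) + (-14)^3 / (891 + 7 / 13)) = -84450150893 / 20832375960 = -4.05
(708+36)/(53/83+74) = 20584/2065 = 9.97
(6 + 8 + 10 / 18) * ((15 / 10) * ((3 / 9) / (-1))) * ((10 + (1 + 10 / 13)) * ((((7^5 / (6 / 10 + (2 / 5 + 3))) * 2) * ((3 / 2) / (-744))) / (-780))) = -37429189 / 20117760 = -1.86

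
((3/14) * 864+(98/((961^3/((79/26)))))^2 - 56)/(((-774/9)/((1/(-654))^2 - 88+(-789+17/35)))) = 1578984983173589409736505955769499/1199629295481457574270266537080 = 1316.23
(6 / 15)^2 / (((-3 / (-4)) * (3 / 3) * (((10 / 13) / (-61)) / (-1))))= 6344 / 375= 16.92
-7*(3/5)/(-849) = 7/1415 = 0.00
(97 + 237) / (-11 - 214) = -334 / 225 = -1.48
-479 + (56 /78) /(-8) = -479.09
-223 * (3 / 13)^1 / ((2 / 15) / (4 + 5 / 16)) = -692415 / 416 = -1664.46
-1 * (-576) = 576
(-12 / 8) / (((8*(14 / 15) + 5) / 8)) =-0.96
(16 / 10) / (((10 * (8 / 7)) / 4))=14 / 25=0.56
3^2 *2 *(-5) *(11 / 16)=-495 / 8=-61.88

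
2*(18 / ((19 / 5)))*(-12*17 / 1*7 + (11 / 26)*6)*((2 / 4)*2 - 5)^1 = 13342320 / 247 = 54017.49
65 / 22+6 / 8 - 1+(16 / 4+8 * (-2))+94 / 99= -3305 / 396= -8.35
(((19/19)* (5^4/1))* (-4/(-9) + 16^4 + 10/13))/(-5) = -958481750/117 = -8192151.71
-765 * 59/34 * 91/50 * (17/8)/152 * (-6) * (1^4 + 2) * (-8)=-7393113/1520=-4863.89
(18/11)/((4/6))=27/11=2.45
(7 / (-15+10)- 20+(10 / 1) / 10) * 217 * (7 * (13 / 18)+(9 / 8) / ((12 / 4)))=-1442399 / 60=-24039.98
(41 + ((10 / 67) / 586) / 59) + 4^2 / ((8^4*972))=11816384382037 / 288204438528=41.00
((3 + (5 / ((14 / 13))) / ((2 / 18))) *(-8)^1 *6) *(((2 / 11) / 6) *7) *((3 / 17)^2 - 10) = 1313736 / 289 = 4545.80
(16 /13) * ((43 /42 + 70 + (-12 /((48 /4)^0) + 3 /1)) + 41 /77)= 231208 /3003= 76.99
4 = 4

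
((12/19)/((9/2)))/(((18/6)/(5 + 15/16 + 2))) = 127/342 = 0.37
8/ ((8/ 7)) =7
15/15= 1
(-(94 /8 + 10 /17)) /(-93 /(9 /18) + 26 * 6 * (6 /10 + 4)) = -4195 /180744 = -0.02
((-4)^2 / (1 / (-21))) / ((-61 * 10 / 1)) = 168 / 305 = 0.55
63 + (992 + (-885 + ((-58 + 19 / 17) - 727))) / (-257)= 286754 / 4369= 65.63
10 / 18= 0.56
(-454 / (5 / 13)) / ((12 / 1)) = -2951 / 30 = -98.37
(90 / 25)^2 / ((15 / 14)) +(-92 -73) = -19113 / 125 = -152.90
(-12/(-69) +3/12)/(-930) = -0.00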